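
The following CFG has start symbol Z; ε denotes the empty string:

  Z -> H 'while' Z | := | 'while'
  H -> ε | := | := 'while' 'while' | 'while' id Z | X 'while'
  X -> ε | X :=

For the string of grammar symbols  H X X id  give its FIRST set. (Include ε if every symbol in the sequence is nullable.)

Add FIRST(H)\{ε} = { 'while', := }; H is nullable, continue.
Add FIRST(X)\{ε} = { := }; X is nullable, continue.
Add FIRST(X)\{ε} = { := }; X is nullable, continue.
id is a terminal; add {id} and stop.

{ 'while', :=, id }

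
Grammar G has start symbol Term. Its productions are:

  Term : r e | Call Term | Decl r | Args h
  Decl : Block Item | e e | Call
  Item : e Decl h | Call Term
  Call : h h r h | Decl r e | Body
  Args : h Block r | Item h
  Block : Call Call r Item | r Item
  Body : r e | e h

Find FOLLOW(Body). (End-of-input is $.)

In Call : Body: Body is at the end, add FOLLOW(Call) = { e, h, r }.
Union: FOLLOW(Body) = { e, h, r }.

{ e, h, r }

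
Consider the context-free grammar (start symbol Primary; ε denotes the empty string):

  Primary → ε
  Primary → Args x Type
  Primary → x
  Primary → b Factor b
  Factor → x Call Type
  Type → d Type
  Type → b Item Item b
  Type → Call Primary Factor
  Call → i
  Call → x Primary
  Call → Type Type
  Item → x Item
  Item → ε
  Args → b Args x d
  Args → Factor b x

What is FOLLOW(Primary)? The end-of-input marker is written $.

Primary is the start symbol, so $ ∈ FOLLOW(Primary).
In Type → Call Primary Factor: add FIRST(Factor) = { x }.
In Call → x Primary: Primary is at the end, add FOLLOW(Call) = { b, d, i, x }.
Union: FOLLOW(Primary) = { $, b, d, i, x }.

{ $, b, d, i, x }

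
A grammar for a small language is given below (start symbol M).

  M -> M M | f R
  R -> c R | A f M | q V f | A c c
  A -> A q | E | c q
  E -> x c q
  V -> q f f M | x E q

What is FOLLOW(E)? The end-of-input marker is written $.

{ c, f, q }

In A -> E: E is at the end, add FOLLOW(A) = { c, f, q }.
In V -> x E q: add FIRST(q) = { q }.
Union: FOLLOW(E) = { c, f, q }.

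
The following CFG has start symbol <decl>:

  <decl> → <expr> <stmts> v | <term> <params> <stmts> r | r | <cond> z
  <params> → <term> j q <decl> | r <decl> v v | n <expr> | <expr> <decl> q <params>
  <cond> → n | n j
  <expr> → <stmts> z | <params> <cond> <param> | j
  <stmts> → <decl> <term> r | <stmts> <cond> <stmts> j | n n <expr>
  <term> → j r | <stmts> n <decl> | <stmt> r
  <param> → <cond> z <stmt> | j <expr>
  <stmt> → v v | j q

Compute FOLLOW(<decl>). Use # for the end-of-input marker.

{ #, j, n, q, r, v }

<decl> is the start symbol, so # ∈ FOLLOW(<decl>).
In <params> → <term> j q <decl>: <decl> is at the end, add FOLLOW(<params>) = { j, n, r, v }.
In <params> → r <decl> v v: add FIRST(v v) = { v }.
In <params> → <expr> <decl> q <params>: add FIRST(q <params>) = { q }.
In <stmts> → <decl> <term> r: add FIRST(<term> r) = { j, n, r, v }.
In <term> → <stmts> n <decl>: <decl> is at the end, add FOLLOW(<term>) = { j, n, r, v }.
Union: FOLLOW(<decl>) = { #, j, n, q, r, v }.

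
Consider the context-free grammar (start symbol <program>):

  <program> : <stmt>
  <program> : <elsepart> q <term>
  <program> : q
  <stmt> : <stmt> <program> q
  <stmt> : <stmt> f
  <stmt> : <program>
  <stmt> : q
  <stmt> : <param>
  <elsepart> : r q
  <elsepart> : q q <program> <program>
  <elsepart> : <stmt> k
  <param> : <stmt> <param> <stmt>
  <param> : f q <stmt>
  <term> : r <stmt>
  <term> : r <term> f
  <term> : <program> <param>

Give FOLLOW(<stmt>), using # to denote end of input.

{ #, f, k, q, r }

In <program> : <stmt>: <stmt> is at the end, add FOLLOW(<program>) = { #, f, k, q, r }.
In <stmt> : <stmt> <program> q: add FIRST(<program> q) = { f, q, r }.
In <stmt> : <stmt> f: add FIRST(f) = { f }.
In <elsepart> : <stmt> k: add FIRST(k) = { k }.
In <param> : <stmt> <param> <stmt>: add FIRST(<param> <stmt>) = { f, q, r }.
In <param> : <stmt> <param> <stmt>: <stmt> is at the end, add FOLLOW(<param>) = { #, f, k, q, r }.
In <param> : f q <stmt>: <stmt> is at the end, add FOLLOW(<param>) = { #, f, k, q, r }.
In <term> : r <stmt>: <stmt> is at the end, add FOLLOW(<term>) = { #, f, k, q, r }.
Union: FOLLOW(<stmt>) = { #, f, k, q, r }.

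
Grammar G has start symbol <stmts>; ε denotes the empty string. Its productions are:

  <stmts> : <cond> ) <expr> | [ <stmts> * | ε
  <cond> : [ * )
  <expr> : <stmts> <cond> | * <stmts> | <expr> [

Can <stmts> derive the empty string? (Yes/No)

<stmts> has an ε-production, so <stmts> ⇒ ε.

Yes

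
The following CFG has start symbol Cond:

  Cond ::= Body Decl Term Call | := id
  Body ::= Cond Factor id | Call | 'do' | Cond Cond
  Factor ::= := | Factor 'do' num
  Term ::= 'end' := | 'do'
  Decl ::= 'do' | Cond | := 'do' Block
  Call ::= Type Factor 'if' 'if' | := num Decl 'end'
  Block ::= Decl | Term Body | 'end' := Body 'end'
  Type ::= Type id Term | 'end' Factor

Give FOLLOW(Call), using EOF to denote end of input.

In Cond ::= Body Decl Term Call: Call is at the end, add FOLLOW(Cond) = { EOF, 'do', 'end', := }.
In Body ::= Call: Call is at the end, add FOLLOW(Body) = { 'do', 'end', := }.
Union: FOLLOW(Call) = { EOF, 'do', 'end', := }.

{ EOF, 'do', 'end', := }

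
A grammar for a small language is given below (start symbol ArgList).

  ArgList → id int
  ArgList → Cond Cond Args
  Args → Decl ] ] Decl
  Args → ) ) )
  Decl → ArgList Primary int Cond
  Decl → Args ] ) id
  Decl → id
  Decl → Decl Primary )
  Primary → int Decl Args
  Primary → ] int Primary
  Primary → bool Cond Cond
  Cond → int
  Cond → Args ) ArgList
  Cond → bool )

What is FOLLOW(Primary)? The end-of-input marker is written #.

{ ), int }

In Decl → ArgList Primary int Cond: add FIRST(int Cond) = { int }.
In Decl → Decl Primary ): add FIRST()) = { ) }.
In Primary → ] int Primary: Primary is at the end, add FOLLOW(Primary) = { ), int }.
Union: FOLLOW(Primary) = { ), int }.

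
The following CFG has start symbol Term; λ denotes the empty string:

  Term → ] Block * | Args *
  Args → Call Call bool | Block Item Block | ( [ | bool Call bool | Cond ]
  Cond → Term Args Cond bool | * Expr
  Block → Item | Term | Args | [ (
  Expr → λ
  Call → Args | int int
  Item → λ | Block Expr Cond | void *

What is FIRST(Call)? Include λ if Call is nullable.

From Call → Args: add FIRST(Args) = { (, *, [, ], bool, int, void, λ } (including λ since Args is nullable).
Call → int int contributes {int}.
Union: FIRST(Call) = { (, *, [, ], bool, int, void, λ }.

{ (, *, [, ], bool, int, void, λ }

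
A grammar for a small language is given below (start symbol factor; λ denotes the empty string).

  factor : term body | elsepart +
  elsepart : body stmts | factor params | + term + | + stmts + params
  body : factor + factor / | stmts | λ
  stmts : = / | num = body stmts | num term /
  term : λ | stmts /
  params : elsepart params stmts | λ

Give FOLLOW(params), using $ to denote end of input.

{ +, =, num }

In elsepart : factor params: params is at the end, add FOLLOW(elsepart) = { +, =, num }.
In elsepart : + stmts + params: params is at the end, add FOLLOW(elsepart) = { +, =, num }.
In params : elsepart params stmts: add FIRST(stmts) = { =, num }.
Union: FOLLOW(params) = { +, =, num }.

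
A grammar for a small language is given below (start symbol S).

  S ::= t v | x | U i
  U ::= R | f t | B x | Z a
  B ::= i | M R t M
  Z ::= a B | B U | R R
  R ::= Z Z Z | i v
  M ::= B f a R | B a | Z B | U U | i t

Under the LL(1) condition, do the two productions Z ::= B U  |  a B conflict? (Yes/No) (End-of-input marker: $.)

FIRST(B U) = { a, f, i } and FIRST(a B) = { a }.
Both contain a, so the two alternatives are not disjoint — LL(1) conflict.

Yes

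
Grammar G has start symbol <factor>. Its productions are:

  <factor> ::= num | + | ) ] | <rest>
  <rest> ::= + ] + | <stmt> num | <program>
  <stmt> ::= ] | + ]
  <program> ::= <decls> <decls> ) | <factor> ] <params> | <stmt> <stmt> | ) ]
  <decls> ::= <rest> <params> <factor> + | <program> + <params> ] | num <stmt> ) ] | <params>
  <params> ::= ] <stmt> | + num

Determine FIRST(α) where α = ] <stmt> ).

{ ] }

] is a terminal; add {]} and stop.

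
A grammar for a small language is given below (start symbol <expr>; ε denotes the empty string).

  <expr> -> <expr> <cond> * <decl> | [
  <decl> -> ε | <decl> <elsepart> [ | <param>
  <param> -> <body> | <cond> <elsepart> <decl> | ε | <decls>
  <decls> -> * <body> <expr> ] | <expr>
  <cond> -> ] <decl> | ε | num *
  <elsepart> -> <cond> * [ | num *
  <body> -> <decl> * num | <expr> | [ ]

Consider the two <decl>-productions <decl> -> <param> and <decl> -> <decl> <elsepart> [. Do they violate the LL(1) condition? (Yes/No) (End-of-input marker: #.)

Yes

FIRST(<param>) = { *, [, ], num, ε } and FIRST(<decl> <elsepart> [) = { *, [, ], num }.
Both contain *, so the two alternatives are not disjoint — LL(1) conflict.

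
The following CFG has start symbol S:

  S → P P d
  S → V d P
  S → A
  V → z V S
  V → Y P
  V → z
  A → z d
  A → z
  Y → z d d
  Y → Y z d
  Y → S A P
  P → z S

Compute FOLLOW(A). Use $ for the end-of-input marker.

{ $, d, z }

In S → A: A is at the end, add FOLLOW(S) = { $, d, z }.
In Y → S A P: add FIRST(P) = { z }.
Union: FOLLOW(A) = { $, d, z }.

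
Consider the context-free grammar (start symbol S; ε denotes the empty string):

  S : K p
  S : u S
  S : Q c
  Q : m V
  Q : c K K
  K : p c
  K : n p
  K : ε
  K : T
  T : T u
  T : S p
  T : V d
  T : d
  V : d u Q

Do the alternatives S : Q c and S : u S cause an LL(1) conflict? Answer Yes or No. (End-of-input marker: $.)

FIRST(Q c) = { c, m } and FIRST(u S) = { u }.
The FIRST sets are disjoint and neither alternative is nullable — no conflict.

No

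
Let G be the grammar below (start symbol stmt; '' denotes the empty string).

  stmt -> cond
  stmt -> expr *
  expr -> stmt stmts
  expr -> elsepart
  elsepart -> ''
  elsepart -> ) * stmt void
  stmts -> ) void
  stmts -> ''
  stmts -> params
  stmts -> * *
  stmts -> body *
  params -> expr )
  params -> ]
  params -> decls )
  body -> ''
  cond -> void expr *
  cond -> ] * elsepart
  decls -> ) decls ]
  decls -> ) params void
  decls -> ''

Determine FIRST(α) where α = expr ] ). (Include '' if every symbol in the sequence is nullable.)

Add FIRST(expr)\{''} = { ), *, ], void }; expr is nullable, continue.
] is a terminal; add {]} and stop.

{ ), *, ], void }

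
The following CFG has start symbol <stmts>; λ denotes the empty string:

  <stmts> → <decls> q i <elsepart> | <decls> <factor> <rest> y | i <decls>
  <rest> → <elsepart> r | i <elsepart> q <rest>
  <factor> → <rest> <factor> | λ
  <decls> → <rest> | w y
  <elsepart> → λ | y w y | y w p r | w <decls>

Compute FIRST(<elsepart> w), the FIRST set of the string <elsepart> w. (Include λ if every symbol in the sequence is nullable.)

{ w, y }

Add FIRST(<elsepart>)\{λ} = { w, y }; <elsepart> is nullable, continue.
w is a terminal; add {w} and stop.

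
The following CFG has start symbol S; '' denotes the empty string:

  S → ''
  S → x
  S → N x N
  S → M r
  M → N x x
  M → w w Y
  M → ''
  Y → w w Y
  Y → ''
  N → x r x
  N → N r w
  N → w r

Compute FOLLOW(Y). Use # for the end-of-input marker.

{ r }

In M → w w Y: Y is at the end, add FOLLOW(M) = { r }.
In Y → w w Y: Y is at the end, add FOLLOW(Y) = { r }.
Union: FOLLOW(Y) = { r }.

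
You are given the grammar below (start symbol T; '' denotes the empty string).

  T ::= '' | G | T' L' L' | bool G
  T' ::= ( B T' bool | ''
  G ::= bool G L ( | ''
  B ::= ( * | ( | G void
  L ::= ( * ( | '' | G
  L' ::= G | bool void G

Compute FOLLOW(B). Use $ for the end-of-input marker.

{ (, bool }

In T' ::= ( B T' bool: add FIRST(T' bool) = { (, bool }.
Union: FOLLOW(B) = { (, bool }.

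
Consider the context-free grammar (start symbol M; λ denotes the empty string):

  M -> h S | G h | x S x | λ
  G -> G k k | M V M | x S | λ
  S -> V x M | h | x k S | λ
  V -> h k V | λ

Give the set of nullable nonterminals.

{ G, M, S, V }

Directly nullable (have an λ-production): M, G, S, V.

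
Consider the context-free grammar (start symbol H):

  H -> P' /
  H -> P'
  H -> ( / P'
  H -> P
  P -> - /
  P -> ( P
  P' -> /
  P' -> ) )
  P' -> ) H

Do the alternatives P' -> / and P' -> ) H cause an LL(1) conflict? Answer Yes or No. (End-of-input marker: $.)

FIRST(/) = { / } and FIRST() H) = { ) }.
The FIRST sets are disjoint and neither alternative is nullable — no conflict.

No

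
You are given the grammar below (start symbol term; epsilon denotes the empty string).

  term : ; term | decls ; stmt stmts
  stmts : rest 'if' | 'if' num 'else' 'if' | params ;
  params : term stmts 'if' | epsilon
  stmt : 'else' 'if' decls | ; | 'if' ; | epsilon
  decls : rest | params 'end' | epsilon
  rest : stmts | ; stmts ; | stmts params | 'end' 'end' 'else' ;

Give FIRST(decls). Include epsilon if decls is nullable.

{ 'end', 'if', ;, epsilon }

From decls : rest: add FIRST(rest) = { 'end', 'if', ; }.
From decls : params 'end': params nullable, take FIRST(params) ∪ {'end'} = { 'end', 'if', ; }.
decls : epsilon contributes epsilon.
Union: FIRST(decls) = { 'end', 'if', ;, epsilon }.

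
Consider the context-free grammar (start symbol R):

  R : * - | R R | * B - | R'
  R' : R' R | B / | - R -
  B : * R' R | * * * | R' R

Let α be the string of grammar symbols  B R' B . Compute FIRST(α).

Add FIRST(B) = { *, - }; B is not nullable, stop.

{ *, - }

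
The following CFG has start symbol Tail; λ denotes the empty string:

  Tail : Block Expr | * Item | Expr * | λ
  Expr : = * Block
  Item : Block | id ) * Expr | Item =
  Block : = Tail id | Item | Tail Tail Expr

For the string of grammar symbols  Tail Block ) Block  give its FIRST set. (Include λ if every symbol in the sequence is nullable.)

Add FIRST(Tail)\{λ} = { *, =, id }; Tail is nullable, continue.
Add FIRST(Block) = { *, =, id }; Block is not nullable, stop.

{ *, =, id }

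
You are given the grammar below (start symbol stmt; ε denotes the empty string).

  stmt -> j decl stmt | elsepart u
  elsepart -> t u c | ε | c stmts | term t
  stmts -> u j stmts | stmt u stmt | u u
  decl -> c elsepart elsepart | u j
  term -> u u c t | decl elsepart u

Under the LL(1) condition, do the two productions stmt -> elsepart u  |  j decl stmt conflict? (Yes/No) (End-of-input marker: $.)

FIRST(elsepart u) = { c, t, u } and FIRST(j decl stmt) = { j }.
The FIRST sets are disjoint and neither alternative is nullable — no conflict.

No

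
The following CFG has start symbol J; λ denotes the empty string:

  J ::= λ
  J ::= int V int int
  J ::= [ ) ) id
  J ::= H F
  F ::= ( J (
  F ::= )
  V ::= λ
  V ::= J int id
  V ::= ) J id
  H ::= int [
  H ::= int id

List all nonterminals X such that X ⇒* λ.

Directly nullable (have an λ-production): J, V.
No other nonterminal has a production whose RHS symbols are all nullable.

{ J, V }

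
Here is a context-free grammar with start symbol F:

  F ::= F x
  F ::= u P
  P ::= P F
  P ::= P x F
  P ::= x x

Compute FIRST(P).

{ x }

From P ::= P F: add FIRST(P) = { x }.
From P ::= P x F: add FIRST(P) = { x }.
P ::= x x contributes {x}.
Union: FIRST(P) = { x }.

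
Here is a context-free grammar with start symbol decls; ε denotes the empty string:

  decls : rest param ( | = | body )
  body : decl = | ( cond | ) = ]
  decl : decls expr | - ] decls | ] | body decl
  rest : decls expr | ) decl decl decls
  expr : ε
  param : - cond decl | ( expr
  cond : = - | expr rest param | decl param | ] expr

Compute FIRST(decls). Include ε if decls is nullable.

{ (, ), -, =, ] }

From decls : rest param (: add FIRST(rest) = { (, ), -, =, ] }.
decls : = contributes {=}.
From decls : body ): add FIRST(body) = { (, ), -, =, ] }.
Union: FIRST(decls) = { (, ), -, =, ] }.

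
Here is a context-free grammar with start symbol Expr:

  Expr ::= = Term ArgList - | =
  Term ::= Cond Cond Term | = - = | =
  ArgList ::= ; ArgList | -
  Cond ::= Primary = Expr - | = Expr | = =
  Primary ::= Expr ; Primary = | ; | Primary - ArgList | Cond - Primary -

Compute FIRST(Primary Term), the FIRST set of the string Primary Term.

{ ;, = }

Add FIRST(Primary) = { ;, = }; Primary is not nullable, stop.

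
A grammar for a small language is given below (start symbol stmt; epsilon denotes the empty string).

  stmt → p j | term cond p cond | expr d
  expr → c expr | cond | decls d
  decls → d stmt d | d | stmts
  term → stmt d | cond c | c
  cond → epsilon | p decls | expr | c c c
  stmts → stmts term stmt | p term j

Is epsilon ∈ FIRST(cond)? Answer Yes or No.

Yes

cond has an epsilon-production, so cond ⇒ epsilon.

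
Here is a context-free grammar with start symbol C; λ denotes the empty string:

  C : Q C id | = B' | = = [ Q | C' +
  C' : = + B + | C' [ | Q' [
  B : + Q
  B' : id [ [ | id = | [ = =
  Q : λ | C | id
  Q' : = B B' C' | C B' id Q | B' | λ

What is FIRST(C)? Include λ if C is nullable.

{ =, [, id }

From C : Q C id: Q nullable, take FIRST(Q) ∪ FIRST(C) = { =, [, id }.
C : = B' contributes {=}.
C : = = [ Q contributes {=}.
From C : C' +: add FIRST(C') = { =, [, id }.
Union: FIRST(C) = { =, [, id }.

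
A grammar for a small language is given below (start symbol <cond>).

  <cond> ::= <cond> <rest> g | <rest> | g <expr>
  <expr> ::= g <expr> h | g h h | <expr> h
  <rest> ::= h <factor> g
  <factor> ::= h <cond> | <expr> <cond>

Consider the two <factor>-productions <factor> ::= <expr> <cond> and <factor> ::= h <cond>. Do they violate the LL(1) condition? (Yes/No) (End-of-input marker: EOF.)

No

FIRST(<expr> <cond>) = { g } and FIRST(h <cond>) = { h }.
The FIRST sets are disjoint and neither alternative is nullable — no conflict.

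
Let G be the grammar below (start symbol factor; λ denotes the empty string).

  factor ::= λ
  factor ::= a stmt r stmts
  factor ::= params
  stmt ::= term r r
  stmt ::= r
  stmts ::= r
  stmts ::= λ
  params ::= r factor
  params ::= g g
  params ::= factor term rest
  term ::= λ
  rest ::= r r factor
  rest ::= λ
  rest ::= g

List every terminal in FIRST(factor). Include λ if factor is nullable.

{ a, g, r, λ }

factor ::= λ contributes λ.
factor ::= a stmt r stmts contributes {a}.
From factor ::= params: add FIRST(params) = { a, g, r, λ } (including λ since params is nullable).
Union: FIRST(factor) = { a, g, r, λ }.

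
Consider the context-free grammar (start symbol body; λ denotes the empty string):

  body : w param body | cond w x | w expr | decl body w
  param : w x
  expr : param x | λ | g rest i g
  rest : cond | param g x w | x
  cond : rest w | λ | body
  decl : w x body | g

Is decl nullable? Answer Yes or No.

No

Nullable nonterminals: cond, expr, rest.
No production of decl has an RHS whose symbols are all nullable, so decl is not nullable.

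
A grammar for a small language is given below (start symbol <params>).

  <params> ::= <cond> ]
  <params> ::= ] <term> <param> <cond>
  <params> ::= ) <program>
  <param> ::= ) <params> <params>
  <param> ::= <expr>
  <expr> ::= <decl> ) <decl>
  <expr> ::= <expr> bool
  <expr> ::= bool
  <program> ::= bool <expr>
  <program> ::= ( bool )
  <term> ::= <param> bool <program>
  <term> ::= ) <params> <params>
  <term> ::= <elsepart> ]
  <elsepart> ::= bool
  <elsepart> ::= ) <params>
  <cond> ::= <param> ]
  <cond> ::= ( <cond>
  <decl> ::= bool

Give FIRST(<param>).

<param> ::= ) <params> <params> contributes {)}.
From <param> ::= <expr>: add FIRST(<expr>) = { bool }.
Union: FIRST(<param>) = { ), bool }.

{ ), bool }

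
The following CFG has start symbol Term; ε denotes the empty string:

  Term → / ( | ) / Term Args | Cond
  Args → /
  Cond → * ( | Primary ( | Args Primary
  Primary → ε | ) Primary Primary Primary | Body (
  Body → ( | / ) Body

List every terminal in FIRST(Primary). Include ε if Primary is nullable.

Primary → ε contributes ε.
Primary → ) Primary Primary Primary contributes {)}.
From Primary → Body (: add FIRST(Body) = { (, / }.
Union: FIRST(Primary) = { (, ), /, ε }.

{ (, ), /, ε }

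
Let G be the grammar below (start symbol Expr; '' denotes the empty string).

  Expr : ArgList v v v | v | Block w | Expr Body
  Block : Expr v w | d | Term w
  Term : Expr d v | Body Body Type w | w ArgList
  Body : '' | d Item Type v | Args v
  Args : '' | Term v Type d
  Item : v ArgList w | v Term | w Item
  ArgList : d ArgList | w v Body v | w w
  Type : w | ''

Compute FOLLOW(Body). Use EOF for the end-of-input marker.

{ EOF, d, v, w }

In Expr : Expr Body: Body is at the end, add FOLLOW(Expr) = { EOF, d, v, w }.
In Term : Body Body Type w: add FIRST(Body Type w) = { d, v, w }.
In Term : Body Body Type w: add FIRST(Type w) = { w }.
In ArgList : w v Body v: add FIRST(v) = { v }.
Union: FOLLOW(Body) = { EOF, d, v, w }.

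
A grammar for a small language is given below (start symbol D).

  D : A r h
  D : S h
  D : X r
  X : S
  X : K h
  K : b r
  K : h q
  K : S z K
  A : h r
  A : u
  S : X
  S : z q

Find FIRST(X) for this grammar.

{ b, h, z }

From X : S: add FIRST(S) = { b, h, z }.
From X : K h: add FIRST(K) = { b, h, z }.
Union: FIRST(X) = { b, h, z }.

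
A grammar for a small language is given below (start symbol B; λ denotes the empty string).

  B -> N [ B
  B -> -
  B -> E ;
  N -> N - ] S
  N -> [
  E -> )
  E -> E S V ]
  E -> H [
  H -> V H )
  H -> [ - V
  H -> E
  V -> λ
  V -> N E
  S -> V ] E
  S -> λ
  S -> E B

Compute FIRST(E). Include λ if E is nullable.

{ ), [ }

E -> ) contributes {)}.
From E -> E S V ]: add FIRST(E) = { ), [ }.
From E -> H [: add FIRST(H) = { ), [ }.
Union: FIRST(E) = { ), [ }.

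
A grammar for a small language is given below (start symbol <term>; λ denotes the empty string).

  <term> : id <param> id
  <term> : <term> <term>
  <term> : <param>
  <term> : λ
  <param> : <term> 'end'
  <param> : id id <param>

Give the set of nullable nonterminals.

{ <term> }

Directly nullable (have an λ-production): <term>.
No other nonterminal has a production whose RHS symbols are all nullable.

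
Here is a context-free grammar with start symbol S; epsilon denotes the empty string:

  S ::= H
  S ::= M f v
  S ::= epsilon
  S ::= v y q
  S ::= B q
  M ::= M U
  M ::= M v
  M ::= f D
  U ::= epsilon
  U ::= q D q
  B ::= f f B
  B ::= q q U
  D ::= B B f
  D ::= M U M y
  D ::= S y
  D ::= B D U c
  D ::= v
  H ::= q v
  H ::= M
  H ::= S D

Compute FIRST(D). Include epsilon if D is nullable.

From D ::= B B f: add FIRST(B) = { f, q }.
From D ::= M U M y: add FIRST(M) = { f }.
From D ::= S y: S nullable, take FIRST(S) ∪ {y} = { f, q, v, y }.
From D ::= B D U c: add FIRST(B) = { f, q }.
D ::= v contributes {v}.
Union: FIRST(D) = { f, q, v, y }.

{ f, q, v, y }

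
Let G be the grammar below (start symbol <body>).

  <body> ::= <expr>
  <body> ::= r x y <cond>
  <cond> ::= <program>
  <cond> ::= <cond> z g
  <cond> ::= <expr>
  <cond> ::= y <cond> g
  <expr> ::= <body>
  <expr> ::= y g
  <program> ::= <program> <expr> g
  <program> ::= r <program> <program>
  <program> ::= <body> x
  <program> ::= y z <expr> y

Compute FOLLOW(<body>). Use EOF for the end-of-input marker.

{ EOF, g, x, y, z }

<body> is the start symbol, so EOF ∈ FOLLOW(<body>).
In <expr> ::= <body>: <body> is at the end, add FOLLOW(<expr>) = { EOF, g, x, y, z }.
In <program> ::= <body> x: add FIRST(x) = { x }.
Union: FOLLOW(<body>) = { EOF, g, x, y, z }.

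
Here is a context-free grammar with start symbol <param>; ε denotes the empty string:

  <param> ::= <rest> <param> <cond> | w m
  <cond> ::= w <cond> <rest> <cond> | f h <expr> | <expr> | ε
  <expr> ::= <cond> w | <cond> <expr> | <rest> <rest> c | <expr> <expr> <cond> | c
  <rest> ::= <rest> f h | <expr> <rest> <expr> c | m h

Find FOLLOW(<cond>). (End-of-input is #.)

In <param> ::= <rest> <param> <cond>: <cond> is at the end, add FOLLOW(<param>) = { #, c, f, m, w }.
In <cond> ::= w <cond> <rest> <cond>: add FIRST(<rest> <cond>) = { c, f, m, w }.
In <cond> ::= w <cond> <rest> <cond>: <cond> is at the end, add FOLLOW(<cond>) = { #, c, f, m, w }.
In <expr> ::= <cond> w: add FIRST(w) = { w }.
In <expr> ::= <cond> <expr>: add FIRST(<expr>) = { c, f, m, w }.
In <expr> ::= <expr> <expr> <cond>: <cond> is at the end, add FOLLOW(<expr>) = { #, c, f, m, w }.
Union: FOLLOW(<cond>) = { #, c, f, m, w }.

{ #, c, f, m, w }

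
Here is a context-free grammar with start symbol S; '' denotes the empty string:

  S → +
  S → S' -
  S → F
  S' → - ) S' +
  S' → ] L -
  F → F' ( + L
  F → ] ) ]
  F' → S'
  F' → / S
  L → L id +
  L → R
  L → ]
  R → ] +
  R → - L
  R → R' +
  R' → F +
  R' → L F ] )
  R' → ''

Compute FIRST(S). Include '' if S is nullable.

S → + contributes {+}.
From S → S' -: add FIRST(S') = { -, ] }.
From S → F: add FIRST(F) = { -, /, ] }.
Union: FIRST(S) = { +, -, /, ] }.

{ +, -, /, ] }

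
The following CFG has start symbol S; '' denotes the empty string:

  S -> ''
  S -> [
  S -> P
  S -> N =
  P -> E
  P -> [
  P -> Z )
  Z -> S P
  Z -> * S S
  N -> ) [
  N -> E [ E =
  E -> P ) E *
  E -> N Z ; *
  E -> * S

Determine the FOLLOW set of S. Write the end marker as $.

{ $, ), *, ;, =, [ }

S is the start symbol, so $ ∈ FOLLOW(S).
In Z -> S P: add FIRST(P) = { ), *, [ }.
In Z -> * S S: add FIRST(S)\{''} = { ), *, [ }.
  Since S is nullable, also add FOLLOW(Z) = { ), ; }.
In Z -> * S S: S is at the end, add FOLLOW(Z) = { ), ; }.
In E -> * S: S is at the end, add FOLLOW(E) = { $, ), *, ;, =, [ }.
Union: FOLLOW(S) = { $, ), *, ;, =, [ }.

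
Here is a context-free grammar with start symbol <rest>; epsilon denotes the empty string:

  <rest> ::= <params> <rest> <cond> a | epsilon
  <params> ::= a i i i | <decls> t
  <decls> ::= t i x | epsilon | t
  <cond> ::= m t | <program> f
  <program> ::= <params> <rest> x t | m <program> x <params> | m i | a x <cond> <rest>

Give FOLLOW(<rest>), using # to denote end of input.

<rest> is the start symbol, so # ∈ FOLLOW(<rest>).
In <rest> ::= <params> <rest> <cond> a: add FIRST(<cond> a) = { a, m, t }.
In <program> ::= <params> <rest> x t: add FIRST(x t) = { x }.
In <program> ::= a x <cond> <rest>: <rest> is at the end, add FOLLOW(<program>) = { f, x }.
Union: FOLLOW(<rest>) = { #, a, f, m, t, x }.

{ #, a, f, m, t, x }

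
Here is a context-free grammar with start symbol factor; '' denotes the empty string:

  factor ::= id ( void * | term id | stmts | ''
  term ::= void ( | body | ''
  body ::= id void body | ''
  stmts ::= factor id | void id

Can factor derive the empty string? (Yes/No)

Yes

factor has an ''-production, so factor ⇒ ''.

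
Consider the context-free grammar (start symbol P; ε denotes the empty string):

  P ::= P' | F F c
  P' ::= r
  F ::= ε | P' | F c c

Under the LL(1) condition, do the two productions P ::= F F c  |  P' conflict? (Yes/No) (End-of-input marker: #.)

Yes

FIRST(F F c) = { c, r } and FIRST(P') = { r }.
Both contain r, so the two alternatives are not disjoint — LL(1) conflict.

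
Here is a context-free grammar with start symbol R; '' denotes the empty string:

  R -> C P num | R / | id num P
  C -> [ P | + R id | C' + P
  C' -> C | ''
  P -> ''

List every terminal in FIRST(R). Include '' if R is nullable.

{ +, [, id }

From R -> C P num: add FIRST(C) = { +, [ }.
From R -> R /: add FIRST(R) = { +, [, id }.
R -> id num P contributes {id}.
Union: FIRST(R) = { +, [, id }.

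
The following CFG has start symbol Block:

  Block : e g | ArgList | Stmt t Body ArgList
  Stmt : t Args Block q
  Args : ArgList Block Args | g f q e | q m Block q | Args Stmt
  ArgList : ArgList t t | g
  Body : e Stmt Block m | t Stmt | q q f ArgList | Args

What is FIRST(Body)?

{ e, g, q, t }

Body : e Stmt Block m contributes {e}.
Body : t Stmt contributes {t}.
Body : q q f ArgList contributes {q}.
From Body : Args: add FIRST(Args) = { g, q }.
Union: FIRST(Body) = { e, g, q, t }.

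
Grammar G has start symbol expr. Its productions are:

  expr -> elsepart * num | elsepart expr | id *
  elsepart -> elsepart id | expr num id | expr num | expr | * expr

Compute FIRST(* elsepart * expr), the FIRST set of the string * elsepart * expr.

{ * }

* is a terminal; add {*} and stop.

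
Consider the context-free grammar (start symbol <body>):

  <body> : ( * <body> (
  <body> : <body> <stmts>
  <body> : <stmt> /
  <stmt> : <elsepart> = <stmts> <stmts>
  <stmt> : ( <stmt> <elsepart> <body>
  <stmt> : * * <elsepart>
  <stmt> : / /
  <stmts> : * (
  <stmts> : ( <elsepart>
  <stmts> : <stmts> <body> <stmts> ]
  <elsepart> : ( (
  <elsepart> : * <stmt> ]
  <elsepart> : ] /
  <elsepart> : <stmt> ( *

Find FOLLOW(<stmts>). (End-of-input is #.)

In <body> : <body> <stmts>: <stmts> is at the end, add FOLLOW(<body>) = { #, (, *, /, ] }.
In <stmt> : <elsepart> = <stmts> <stmts>: add FIRST(<stmts>) = { (, * }.
In <stmt> : <elsepart> = <stmts> <stmts>: <stmts> is at the end, add FOLLOW(<stmt>) = { (, *, /, ] }.
In <stmts> : <stmts> <body> <stmts> ]: add FIRST(<body> <stmts> ]) = { (, *, /, ] }.
In <stmts> : <stmts> <body> <stmts> ]: add FIRST(]) = { ] }.
Union: FOLLOW(<stmts>) = { #, (, *, /, ] }.

{ #, (, *, /, ] }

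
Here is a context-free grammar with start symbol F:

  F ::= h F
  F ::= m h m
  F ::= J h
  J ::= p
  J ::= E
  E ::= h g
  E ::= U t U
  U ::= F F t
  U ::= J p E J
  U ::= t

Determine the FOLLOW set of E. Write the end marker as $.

In J ::= E: E is at the end, add FOLLOW(J) = { h, m, p, t }.
In U ::= J p E J: add FIRST(J) = { h, m, p, t }.
Union: FOLLOW(E) = { h, m, p, t }.

{ h, m, p, t }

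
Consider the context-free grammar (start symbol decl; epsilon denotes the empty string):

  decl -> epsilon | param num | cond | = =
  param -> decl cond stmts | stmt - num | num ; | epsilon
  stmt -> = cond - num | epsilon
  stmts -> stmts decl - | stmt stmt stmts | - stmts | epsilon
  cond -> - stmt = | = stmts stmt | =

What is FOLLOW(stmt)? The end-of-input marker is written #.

In param -> stmt - num: add FIRST(- num) = { - }.
In stmts -> stmt stmt stmts: add FIRST(stmt stmts)\{epsilon} = { -, =, num }.
  Since stmt stmts is nullable, also add FOLLOW(stmts) = { #, -, =, num }.
In stmts -> stmt stmt stmts: add FIRST(stmts)\{epsilon} = { -, =, num }.
  Since stmts is nullable, also add FOLLOW(stmts) = { #, -, =, num }.
In cond -> - stmt =: add FIRST(=) = { = }.
In cond -> = stmts stmt: stmt is at the end, add FOLLOW(cond) = { #, -, =, num }.
Union: FOLLOW(stmt) = { #, -, =, num }.

{ #, -, =, num }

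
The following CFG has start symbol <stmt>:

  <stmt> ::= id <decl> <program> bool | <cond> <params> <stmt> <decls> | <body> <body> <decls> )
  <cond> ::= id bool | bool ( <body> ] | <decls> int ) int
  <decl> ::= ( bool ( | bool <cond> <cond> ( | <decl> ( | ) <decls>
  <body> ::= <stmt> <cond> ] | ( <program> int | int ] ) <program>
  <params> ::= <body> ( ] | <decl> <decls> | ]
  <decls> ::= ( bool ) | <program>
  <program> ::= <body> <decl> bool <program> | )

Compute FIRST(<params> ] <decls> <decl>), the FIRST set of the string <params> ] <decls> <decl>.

{ (, ), ], bool, id, int }

Add FIRST(<params>) = { (, ), ], bool, id, int }; <params> is not nullable, stop.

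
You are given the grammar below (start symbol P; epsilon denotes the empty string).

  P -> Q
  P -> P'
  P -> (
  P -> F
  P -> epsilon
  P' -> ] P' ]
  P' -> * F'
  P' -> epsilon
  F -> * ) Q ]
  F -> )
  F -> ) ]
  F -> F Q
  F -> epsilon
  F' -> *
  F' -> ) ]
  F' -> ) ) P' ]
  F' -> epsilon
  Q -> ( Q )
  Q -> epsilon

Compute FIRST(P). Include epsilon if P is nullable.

{ (, ), *, ], epsilon }

From P -> Q: add FIRST(Q) = { (, epsilon } (including epsilon since Q is nullable).
From P -> P': add FIRST(P') = { *, ], epsilon } (including epsilon since P' is nullable).
P -> ( contributes {(}.
From P -> F: add FIRST(F) = { (, ), *, epsilon } (including epsilon since F is nullable).
P -> epsilon contributes epsilon.
Union: FIRST(P) = { (, ), *, ], epsilon }.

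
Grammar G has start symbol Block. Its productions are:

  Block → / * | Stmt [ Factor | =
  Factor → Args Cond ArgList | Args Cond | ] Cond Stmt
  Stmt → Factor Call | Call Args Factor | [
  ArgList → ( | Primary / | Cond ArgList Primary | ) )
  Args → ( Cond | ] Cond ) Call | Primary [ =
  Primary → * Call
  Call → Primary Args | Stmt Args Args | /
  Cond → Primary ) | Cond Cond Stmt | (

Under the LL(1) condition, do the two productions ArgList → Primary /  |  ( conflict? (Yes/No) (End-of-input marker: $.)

FIRST(Primary /) = { * } and FIRST(() = { ( }.
The FIRST sets are disjoint and neither alternative is nullable — no conflict.

No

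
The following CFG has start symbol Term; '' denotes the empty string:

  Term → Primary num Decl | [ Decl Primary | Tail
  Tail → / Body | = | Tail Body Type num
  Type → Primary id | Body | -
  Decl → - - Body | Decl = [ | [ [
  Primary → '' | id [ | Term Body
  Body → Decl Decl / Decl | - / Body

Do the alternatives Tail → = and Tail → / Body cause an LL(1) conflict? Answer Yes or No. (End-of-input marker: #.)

No

FIRST(=) = { = } and FIRST(/ Body) = { / }.
The FIRST sets are disjoint and neither alternative is nullable — no conflict.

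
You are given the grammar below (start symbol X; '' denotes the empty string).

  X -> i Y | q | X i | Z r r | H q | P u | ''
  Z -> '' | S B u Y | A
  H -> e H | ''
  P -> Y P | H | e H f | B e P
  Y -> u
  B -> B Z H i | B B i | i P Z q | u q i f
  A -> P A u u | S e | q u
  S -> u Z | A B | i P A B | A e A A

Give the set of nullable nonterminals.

{ H, P, X, Z }

Directly nullable (have an ''-production): X, Z, H.
P -> H with every symbol nullable, so P is nullable.
No other nonterminal has a production whose RHS symbols are all nullable.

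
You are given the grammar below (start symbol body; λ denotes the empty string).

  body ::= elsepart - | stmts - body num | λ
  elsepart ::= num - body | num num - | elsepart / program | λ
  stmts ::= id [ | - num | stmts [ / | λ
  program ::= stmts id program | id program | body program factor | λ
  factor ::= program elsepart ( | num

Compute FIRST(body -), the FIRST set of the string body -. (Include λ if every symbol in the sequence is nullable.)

{ -, /, [, id, num }

Add FIRST(body)\{λ} = { -, /, [, id, num }; body is nullable, continue.
- is a terminal; add {-} and stop.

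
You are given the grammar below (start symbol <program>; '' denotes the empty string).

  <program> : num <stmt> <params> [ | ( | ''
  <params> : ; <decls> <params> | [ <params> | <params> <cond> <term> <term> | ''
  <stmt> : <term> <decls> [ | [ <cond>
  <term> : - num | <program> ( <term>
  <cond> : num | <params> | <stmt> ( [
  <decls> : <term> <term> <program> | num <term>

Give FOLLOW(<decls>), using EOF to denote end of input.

In <params> : ; <decls> <params>: add FIRST(<params>)\{''} = { (, -, ;, [, num }.
  Since <params> is nullable, also add FOLLOW(<params>) = { (, -, ;, [, num }.
In <stmt> : <term> <decls> [: add FIRST([) = { [ }.
Union: FOLLOW(<decls>) = { (, -, ;, [, num }.

{ (, -, ;, [, num }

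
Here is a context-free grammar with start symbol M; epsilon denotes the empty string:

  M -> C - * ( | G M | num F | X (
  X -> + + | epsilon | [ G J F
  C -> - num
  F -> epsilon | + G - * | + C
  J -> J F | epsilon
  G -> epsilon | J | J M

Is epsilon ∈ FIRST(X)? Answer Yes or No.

Yes

X has an epsilon-production, so X ⇒ epsilon.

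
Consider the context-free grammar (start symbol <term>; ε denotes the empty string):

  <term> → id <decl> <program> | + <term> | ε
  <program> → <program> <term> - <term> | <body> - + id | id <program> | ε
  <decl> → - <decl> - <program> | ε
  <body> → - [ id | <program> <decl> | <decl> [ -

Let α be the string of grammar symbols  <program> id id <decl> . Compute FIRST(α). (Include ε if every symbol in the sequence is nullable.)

{ +, -, [, id }

Add FIRST(<program>)\{ε} = { +, -, [, id }; <program> is nullable, continue.
id is a terminal; add {id} and stop.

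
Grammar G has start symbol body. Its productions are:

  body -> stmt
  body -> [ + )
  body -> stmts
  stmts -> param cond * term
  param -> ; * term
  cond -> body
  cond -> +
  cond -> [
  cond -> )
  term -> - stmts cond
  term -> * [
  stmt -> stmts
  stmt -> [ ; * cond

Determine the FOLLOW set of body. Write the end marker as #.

body is the start symbol, so # ∈ FOLLOW(body).
In cond -> body: body is at the end, add FOLLOW(cond) = { #, ), *, +, ;, [ }.
Union: FOLLOW(body) = { #, ), *, +, ;, [ }.

{ #, ), *, +, ;, [ }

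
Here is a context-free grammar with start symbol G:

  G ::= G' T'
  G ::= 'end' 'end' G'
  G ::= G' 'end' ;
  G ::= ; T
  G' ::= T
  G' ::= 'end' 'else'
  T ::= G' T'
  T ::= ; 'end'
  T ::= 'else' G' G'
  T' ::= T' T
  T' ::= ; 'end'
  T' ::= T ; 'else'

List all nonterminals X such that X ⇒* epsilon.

{ } (none)

No nonterminal has an empty production or an RHS whose symbols are all nullable.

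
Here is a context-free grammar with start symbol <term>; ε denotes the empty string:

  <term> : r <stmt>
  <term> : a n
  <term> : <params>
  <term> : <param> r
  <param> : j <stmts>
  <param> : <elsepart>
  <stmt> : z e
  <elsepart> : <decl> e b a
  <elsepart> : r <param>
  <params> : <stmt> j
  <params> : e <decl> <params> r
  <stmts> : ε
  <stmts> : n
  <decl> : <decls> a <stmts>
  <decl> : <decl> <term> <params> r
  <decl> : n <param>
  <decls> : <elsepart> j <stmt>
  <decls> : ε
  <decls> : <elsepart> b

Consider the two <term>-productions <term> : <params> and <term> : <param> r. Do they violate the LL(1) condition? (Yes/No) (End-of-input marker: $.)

FIRST(<params>) = { e, z } and FIRST(<param> r) = { a, j, n, r }.
The FIRST sets are disjoint and neither alternative is nullable — no conflict.

No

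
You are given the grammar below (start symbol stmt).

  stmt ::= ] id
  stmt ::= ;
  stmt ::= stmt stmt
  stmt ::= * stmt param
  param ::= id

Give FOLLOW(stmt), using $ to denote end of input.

stmt is the start symbol, so $ ∈ FOLLOW(stmt).
In stmt ::= stmt stmt: add FIRST(stmt) = { *, ;, ] }.
In stmt ::= stmt stmt: stmt is at the end, add FOLLOW(stmt) = { $, *, ;, ], id }.
In stmt ::= * stmt param: add FIRST(param) = { id }.
Union: FOLLOW(stmt) = { $, *, ;, ], id }.

{ $, *, ;, ], id }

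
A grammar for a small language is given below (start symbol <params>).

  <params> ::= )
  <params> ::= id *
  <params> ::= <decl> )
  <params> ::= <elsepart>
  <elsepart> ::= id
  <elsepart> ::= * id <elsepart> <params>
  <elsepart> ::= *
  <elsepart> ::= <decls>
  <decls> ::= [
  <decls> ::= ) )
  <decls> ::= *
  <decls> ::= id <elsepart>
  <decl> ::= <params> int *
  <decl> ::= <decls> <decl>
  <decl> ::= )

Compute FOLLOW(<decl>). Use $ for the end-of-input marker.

{ ) }

In <params> ::= <decl> ): add FIRST()) = { ) }.
In <decl> ::= <decls> <decl>: <decl> is at the end, add FOLLOW(<decl>) = { ) }.
Union: FOLLOW(<decl>) = { ) }.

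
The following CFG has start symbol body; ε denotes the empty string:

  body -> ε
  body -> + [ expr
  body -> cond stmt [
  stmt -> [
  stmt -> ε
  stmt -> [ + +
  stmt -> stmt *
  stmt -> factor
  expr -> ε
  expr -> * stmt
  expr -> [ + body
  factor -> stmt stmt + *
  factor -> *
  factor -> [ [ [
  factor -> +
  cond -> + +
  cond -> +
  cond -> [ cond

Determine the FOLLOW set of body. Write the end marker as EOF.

body is the start symbol, so EOF ∈ FOLLOW(body).
In expr -> [ + body: body is at the end, add FOLLOW(expr) = { EOF }.
Union: FOLLOW(body) = { EOF }.

{ EOF }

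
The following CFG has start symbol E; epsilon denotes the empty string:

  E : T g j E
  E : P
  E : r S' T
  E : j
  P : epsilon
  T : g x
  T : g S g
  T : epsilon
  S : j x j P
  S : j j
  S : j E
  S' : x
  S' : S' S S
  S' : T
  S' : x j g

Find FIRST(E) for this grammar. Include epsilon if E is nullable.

From E : T g j E: T nullable, take FIRST(T) ∪ {g} = { g }.
From E : P: add FIRST(P) = { epsilon } (including epsilon since P is nullable).
E : r S' T contributes {r}.
E : j contributes {j}.
Union: FIRST(E) = { g, j, r, epsilon }.

{ g, j, r, epsilon }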